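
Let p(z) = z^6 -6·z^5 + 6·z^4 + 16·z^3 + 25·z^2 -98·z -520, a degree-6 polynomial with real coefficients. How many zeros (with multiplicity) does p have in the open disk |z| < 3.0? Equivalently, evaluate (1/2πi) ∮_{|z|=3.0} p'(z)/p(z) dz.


The zeros of p are: 4, (-1 + 2i), (-1 - 2i), (3 + 2i), (3 - 2i), -2.
Their magnitudes are: 4, 2.236, 2.236, 3.606, 3.606, 2.
Zeros with |z| < R = 3.0: (-1 + 2i), (-1 - 2i), -2.
Count = 3.
By the argument principle, (1/2πi) ∮_{|z|=R} p'(z)/p(z) dz equals exactly this count.

Number of zeros inside |z| < 3.0: 3.


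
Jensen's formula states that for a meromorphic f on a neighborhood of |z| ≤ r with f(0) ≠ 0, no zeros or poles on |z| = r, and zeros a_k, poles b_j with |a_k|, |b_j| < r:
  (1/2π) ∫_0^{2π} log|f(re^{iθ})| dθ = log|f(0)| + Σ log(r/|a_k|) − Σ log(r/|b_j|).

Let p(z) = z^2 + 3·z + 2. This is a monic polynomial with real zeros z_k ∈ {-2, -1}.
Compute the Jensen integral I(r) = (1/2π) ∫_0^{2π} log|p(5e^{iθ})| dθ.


Zeros: -2, -1; r = 5.
Inside |z| < r: -2, -1. Outside (|z| ≥ r): ∅.
p(0) = 2, so log|p(0)| = log(2) = 0.6931.
Apply Jensen: I(r) = log|p(0)| + Σ_k log(r/|z_k|), summed over zeros inside |z| < r.
  log(r/|z_k|) for z_k = -2: log(5/2) = 0.9163
  log(r/|z_k|) for z_k = -1: log(5/1) = 1.6094
Sum over inside zeros: 2.5257.
I(r) = log|p(0)| + (inside sum) = 0.6931 + 2.5257 = 3.2189.
Closed form (all zeros inside, monic): I(r) = n·log(r) = 2·log(5) = 3.2189. ✓

I(r) ≈ 3.2189.


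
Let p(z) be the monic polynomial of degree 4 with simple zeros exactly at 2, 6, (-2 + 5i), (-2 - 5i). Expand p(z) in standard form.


The polynomial is p(z) = ∏_{α ∈ S} (z − α), where S = {2, 6, (-2 + 5i), (-2 - 5i)}.
Expanding the product yields: p(z) = z^4 -4·z^3 + 9·z^2 -184·z + 348.
Note conjugate pairs combine to real quadratics: (z − (-2+5i))(z − (-2−5i)) = z² + 4z + 29.
The resulting polynomial has degree 4 and real coefficients as required.

p(z) = z^4 -4·z^3 + 9·z^2 -184·z + 348.


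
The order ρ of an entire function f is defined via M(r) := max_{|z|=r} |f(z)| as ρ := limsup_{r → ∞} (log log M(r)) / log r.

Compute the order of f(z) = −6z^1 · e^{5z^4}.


M(r) = max_{|z|=r} |-6|·|z|^1·|e^{5z^4}| = 6·r^1 · e^{5r^4} (the factors attain their maxima compatibly on |z|=r). Then log M(r) = log 6 + 1·log r + 5r^4, dominated by the last term, so log log M(r) ~ 4·log r. The polynomial factor -6z^1 contributes only a log r term and does not affect the order. ρ = 4.
Therefore ρ = 4.

Order ρ = 4.


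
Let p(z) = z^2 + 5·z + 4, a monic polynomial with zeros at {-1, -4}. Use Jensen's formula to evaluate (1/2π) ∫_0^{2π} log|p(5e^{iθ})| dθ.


Zeros: -4, -1; r = 5.
Inside |z| < r: -4, -1. Outside (|z| ≥ r): ∅.
p(0) = 4, so log|p(0)| = log(4) = 1.3863.
Apply Jensen: I(r) = log|p(0)| + Σ_k log(r/|z_k|), summed over zeros inside |z| < r.
  log(r/|z_k|) for z_k = -1: log(5/1) = 1.6094
  log(r/|z_k|) for z_k = -4: log(5/4) = 0.2231
Sum over inside zeros: 1.8326.
I(r) = log|p(0)| + (inside sum) = 1.3863 + 1.8326 = 3.2189.
Closed form (all zeros inside, monic): I(r) = n·log(r) = 2·log(5) = 3.2189. ✓

I(r) ≈ 3.2189.


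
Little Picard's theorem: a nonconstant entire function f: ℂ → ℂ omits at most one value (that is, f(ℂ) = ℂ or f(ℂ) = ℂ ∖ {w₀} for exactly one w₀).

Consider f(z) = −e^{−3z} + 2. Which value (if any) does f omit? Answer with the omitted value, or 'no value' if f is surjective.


Little Picard bounds the complement of f(ℂ) to at most one point.
e^{−3z} is never zero on ℂ, so -1·e^{−3z} takes every value in ℂ ∖ {0}. Adding 2 shifts the range to ℂ ∖ {2}. Thus f omits exactly the value 2.

Omitted value: 2.


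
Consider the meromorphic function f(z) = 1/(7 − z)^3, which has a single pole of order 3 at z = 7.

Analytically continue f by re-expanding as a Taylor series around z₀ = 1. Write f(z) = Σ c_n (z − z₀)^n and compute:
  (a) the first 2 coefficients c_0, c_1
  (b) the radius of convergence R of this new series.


Let w = z − z₀, so z = z₀ + w.
Then 7 − z = 7 − (z₀ + w) = (7 − z₀) − w = 6 − w.
f(z) = 1/(6 − w)^3 = (1/(6)^3) · (1 − w/(6))^{−3}.
By the binomial series (1−u)^{−3} = Σ_{n≥0} C(n+2, 2) u^n for |u|<1, with u = w/(6):
  c_n = C(n+2, 2) / (6)^(n+3).
  c_0 = 1/(6)^3 = 1/216.
  c_1 = 3/(6)^4 = 1/432.
The series is valid for |w/d| < 1, i.e. |z − z₀| < |d|.
Radius of convergence: R = |7 − z₀| = |6| = 6 (distance from z₀ to the singularity z = 7).

c_0 = 1/216, c_1 = 1/432; R = 6.


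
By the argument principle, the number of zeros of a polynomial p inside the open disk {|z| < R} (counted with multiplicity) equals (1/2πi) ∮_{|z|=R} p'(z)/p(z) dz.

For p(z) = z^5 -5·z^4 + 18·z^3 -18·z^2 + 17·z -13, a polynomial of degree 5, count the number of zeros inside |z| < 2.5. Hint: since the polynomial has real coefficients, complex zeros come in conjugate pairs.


The zeros of p are: 1, (2 + 3i), (2 - 3i), (0 + 1i), (0 - 1i).
Their magnitudes are: 1, 3.606, 3.606, 1, 1.
Zeros with |z| < R = 2.5: 1, (0 + 1i), (0 - 1i).
Count = 3.
By the argument principle, (1/2πi) ∮_{|z|=R} p'(z)/p(z) dz equals exactly this count.

Number of zeros inside |z| < 2.5: 3.


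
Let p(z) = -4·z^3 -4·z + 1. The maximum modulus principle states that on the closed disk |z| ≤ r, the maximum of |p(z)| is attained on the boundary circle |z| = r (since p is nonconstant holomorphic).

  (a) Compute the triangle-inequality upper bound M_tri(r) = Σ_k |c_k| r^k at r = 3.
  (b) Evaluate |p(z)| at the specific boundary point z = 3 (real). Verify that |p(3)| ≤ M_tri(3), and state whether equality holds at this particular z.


Coefficients: c_0 = 1, c_1 = -4, c_2 = 0, c_3 = -4. Radius r = 3.
Part (a). Triangle bound: M_tri(r) = Σ_k |c_k| r^k
  = |1|·3^0 + |-4|·3^1 + |0|·3^2 + |-4|·3^3
  = 1 + 12 + 0 + 108 = 121.
This bounds M(r) := max_{|z|=r} |p(z)| from above; equality holds iff all terms c_k z^k can be made to align in phase at a single z on |z|=r.
Part (b). At z = 3 (real, on the circle |z| = r):
  p(3) = (1)·3^0 + (-4)·3^1 + (0)·3^2 + (-4)·3^3 = -119.
  |p(3)| = 119.
Check: |p(3)| = 119 ≤ 121 = M_tri(3). ✓ Equality does not hold at z = 3 (the coefficients have mixed signs, so the terms do not all align in phase there).

M_tri(3) = 121; |p(3)| = 119; equality at z=3: no.


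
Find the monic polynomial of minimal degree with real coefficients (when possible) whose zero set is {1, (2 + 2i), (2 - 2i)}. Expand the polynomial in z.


The polynomial is p(z) = ∏_{α ∈ S} (z − α), where S = {1, (2 + 2i), (2 - 2i)}.
Expanding the product yields: p(z) = z^3 -5·z^2 + 12·z -8.
Note conjugate pairs combine to real quadratics: (z − (2+2i))(z − (2−2i)) = z² − 4z + 8.
The resulting polynomial has degree 3 and real coefficients as required.

p(z) = z^3 -5·z^2 + 12·z -8.


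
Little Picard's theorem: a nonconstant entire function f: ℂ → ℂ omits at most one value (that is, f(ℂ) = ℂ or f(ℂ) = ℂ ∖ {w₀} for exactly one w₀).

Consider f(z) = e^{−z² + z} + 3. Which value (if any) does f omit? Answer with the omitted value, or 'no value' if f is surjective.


Little Picard bounds the complement of f(ℂ) to at most one point.
The exponent g(z) = −z² + z is a nonconstant polynomial, hence surjective onto ℂ. So e^{g(z)} takes every value in {e^w : w ∈ ℂ} = ℂ ∖ {0}. Adding 3 shifts the range to ℂ ∖ {3}. f omits exactly 3.

Omitted value: 3.


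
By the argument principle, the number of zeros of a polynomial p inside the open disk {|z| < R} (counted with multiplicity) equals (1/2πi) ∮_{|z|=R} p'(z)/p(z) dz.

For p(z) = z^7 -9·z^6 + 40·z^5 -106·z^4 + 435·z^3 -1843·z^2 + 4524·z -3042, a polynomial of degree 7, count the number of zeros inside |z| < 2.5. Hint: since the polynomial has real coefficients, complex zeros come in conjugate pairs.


The zeros of p are: (3 + 2i), (3 - 2i), (3 + 3i), (3 - 3i), (-2 + 3i), (-2 - 3i), 1.
Their magnitudes are: 3.606, 3.606, 4.243, 4.243, 3.606, 3.606, 1.
Zeros with |z| < R = 2.5: 1.
Count = 1.
By the argument principle, (1/2πi) ∮_{|z|=R} p'(z)/p(z) dz equals exactly this count.

Number of zeros inside |z| < 2.5: 1.


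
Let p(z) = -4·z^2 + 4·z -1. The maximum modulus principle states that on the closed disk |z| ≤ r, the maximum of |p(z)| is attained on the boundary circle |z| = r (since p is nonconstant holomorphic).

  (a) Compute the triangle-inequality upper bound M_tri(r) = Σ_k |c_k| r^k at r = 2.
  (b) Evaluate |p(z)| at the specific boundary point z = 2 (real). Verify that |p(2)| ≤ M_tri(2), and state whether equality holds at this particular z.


Coefficients: c_0 = -1, c_1 = 4, c_2 = -4. Radius r = 2.
Part (a). Triangle bound: M_tri(r) = Σ_k |c_k| r^k
  = |-1|·2^0 + |4|·2^1 + |-4|·2^2
  = 1 + 8 + 16 = 25.
This bounds M(r) := max_{|z|=r} |p(z)| from above; equality holds iff all terms c_k z^k can be made to align in phase at a single z on |z|=r.
Part (b). At z = 2 (real, on the circle |z| = r):
  p(2) = (-1)·2^0 + (4)·2^1 + (-4)·2^2 = -9.
  |p(2)| = 9.
Check: |p(2)| = 9 ≤ 25 = M_tri(2). ✓ Equality does not hold at z = 2 (the coefficients have mixed signs, so the terms do not all align in phase there).

M_tri(2) = 25; |p(2)| = 9; equality at z=2: no.


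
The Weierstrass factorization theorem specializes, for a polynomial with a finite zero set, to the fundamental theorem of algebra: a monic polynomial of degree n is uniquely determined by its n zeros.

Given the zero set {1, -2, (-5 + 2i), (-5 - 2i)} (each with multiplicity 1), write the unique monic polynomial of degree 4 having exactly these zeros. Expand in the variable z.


The polynomial is p(z) = ∏_{α ∈ S} (z − α), where S = {1, -2, (-5 + 2i), (-5 - 2i)}.
Expanding the product yields: p(z) = z^4 + 11·z^3 + 37·z^2 + 9·z -58.
Note conjugate pairs combine to real quadratics: (z − (-5+2i))(z − (-5−2i)) = z² + 10z + 29.
The resulting polynomial has degree 4 and real coefficients as required.

p(z) = z^4 + 11·z^3 + 37·z^2 + 9·z -58.


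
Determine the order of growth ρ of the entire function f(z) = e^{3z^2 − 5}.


|e^{3z^2 − 5}| = e^{Re(3·z^2) + -5} ≤ e^{3|z|^2 + -5} = e^{3r^2 + -5} on |z| = r, so ρ ≤ 2. Choosing z on |z|=r so that 3·z^2 is real positive (always possible by picking arg z appropriately) gives |f(z)| = e^{3r^2 + -5}, matching the bound. The additive constant -5 does not affect log log M(r) ~ 2·log r. Hence ρ = 2.
Therefore ρ = 2.

Order ρ = 2.


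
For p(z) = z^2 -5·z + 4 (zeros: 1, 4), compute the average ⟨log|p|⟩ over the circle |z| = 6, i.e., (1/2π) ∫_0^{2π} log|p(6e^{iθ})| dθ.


Zeros: 1, 4; r = 6.
Inside |z| < r: 1, 4. Outside (|z| ≥ r): ∅.
p(0) = 4, so log|p(0)| = log(4) = 1.3863.
Apply Jensen: I(r) = log|p(0)| + Σ_k log(r/|z_k|), summed over zeros inside |z| < r.
  log(r/|z_k|) for z_k = 1: log(6/1) = 1.7918
  log(r/|z_k|) for z_k = 4: log(6/4) = 0.4055
Sum over inside zeros: 2.1972.
I(r) = log|p(0)| + (inside sum) = 1.3863 + 2.1972 = 3.5835.
Closed form (all zeros inside, monic): I(r) = n·log(r) = 2·log(6) = 3.5835. ✓

I(r) ≈ 3.5835.


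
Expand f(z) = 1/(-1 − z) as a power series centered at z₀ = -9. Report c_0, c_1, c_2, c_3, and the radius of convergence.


Let w = z − z₀, so z = z₀ + w.
Then -1 − z = -1 − (z₀ + w) = (-1 − z₀) − w = 8 − w.
f(z) = 1/(8 − w) = (1/(8)) · 1/(1 − w/(8)) = Σ_{n≥0} w^n / (8)^(n+1).
So c_n = 1/(8)^(n+1):
  c_0 = 1/(8)^1 = 1/8.
  c_1 = 1/(8)^2 = 1/64.
  c_2 = 1/(8)^3 = 1/512.
  c_3 = 1/(8)^4 = 1/4096.
The series is valid for |w/d| < 1, i.e. |z − z₀| < |d|.
Radius of convergence: R = |-1 − z₀| = |8| = 8 (distance from z₀ to the singularity z = -1).

c_0 = 1/8, c_1 = 1/64, c_2 = 1/512, c_3 = 1/4096; R = 8.


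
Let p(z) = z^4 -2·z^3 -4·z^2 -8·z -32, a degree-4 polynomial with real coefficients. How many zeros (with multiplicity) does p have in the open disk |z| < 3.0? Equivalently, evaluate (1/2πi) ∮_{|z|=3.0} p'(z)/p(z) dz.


The zeros of p are: -2, 4, (0 + 2i), (0 - 2i).
Their magnitudes are: 2, 4, 2, 2.
Zeros with |z| < R = 3.0: -2, (0 + 2i), (0 - 2i).
Count = 3.
By the argument principle, (1/2πi) ∮_{|z|=R} p'(z)/p(z) dz equals exactly this count.

Number of zeros inside |z| < 3.0: 3.


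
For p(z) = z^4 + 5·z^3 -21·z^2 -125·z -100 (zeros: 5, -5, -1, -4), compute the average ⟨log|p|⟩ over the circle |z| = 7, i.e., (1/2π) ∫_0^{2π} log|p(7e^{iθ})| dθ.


Zeros: -5, -4, -1, 5; r = 7.
Inside |z| < r: -5, -4, -1, 5. Outside (|z| ≥ r): ∅.
p(0) = -100, so log|p(0)| = log(100) = 4.6052.
Apply Jensen: I(r) = log|p(0)| + Σ_k log(r/|z_k|), summed over zeros inside |z| < r.
  log(r/|z_k|) for z_k = 5: log(7/5) = 0.3365
  log(r/|z_k|) for z_k = -5: log(7/5) = 0.3365
  log(r/|z_k|) for z_k = -1: log(7/1) = 1.9459
  log(r/|z_k|) for z_k = -4: log(7/4) = 0.5596
Sum over inside zeros: 3.1785.
I(r) = log|p(0)| + (inside sum) = 4.6052 + 3.1785 = 7.7836.
Closed form (all zeros inside, monic): I(r) = n·log(r) = 4·log(7) = 7.7836. ✓

I(r) ≈ 7.7836.


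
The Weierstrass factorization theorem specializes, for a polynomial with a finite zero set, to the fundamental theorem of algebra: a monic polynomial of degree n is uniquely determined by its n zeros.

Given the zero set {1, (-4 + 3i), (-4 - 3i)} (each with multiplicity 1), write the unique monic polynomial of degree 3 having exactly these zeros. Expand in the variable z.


The polynomial is p(z) = ∏_{α ∈ S} (z − α), where S = {1, (-4 + 3i), (-4 - 3i)}.
Expanding the product yields: p(z) = z^3 + 7·z^2 + 17·z -25.
Note conjugate pairs combine to real quadratics: (z − (-4+3i))(z − (-4−3i)) = z² + 8z + 25.
The resulting polynomial has degree 3 and real coefficients as required.

p(z) = z^3 + 7·z^2 + 17·z -25.


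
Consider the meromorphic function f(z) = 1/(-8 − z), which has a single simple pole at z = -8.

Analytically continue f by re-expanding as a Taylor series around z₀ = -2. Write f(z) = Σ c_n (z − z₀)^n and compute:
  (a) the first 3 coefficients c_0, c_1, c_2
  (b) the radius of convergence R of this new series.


Let w = z − z₀, so z = z₀ + w.
Then -8 − z = -8 − (z₀ + w) = (-8 − z₀) − w = -6 − w.
f(z) = 1/(-6 − w) = (1/(-6)) · 1/(1 − w/(-6)) = Σ_{n≥0} w^n / (-6)^(n+1).
So c_n = 1/(-6)^(n+1):
  c_0 = 1/(-6)^1 = -1/6.
  c_1 = 1/(-6)^2 = 1/36.
  c_2 = 1/(-6)^3 = -1/216.
The series is valid for |w/d| < 1, i.e. |z − z₀| < |d|.
Radius of convergence: R = |-8 − z₀| = |-6| = 6 (distance from z₀ to the singularity z = -8).

c_0 = -1/6, c_1 = 1/36, c_2 = -1/216; R = 6.


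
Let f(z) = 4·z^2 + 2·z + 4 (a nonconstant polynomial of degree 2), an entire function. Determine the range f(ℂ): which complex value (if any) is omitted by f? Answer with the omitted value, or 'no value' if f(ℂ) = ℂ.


Little Picard bounds the complement of f(ℂ) to at most one point.
For every w ∈ ℂ, the equation p(z) − w = 0 is a nonconstant polynomial in z and hence has at least one root by the fundamental theorem of algebra. So p is surjective onto ℂ, omitting no value.

Omitted value: no value.


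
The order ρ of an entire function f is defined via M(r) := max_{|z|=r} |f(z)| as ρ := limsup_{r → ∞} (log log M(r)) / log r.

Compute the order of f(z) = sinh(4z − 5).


sinh(w) is a linear combination of e^{iw} and e^{−iw} (or e^w, e^{−w} in the hyperbolic case), so |sinh(w)| ≤ e^{|w|}. With w = 4z − 5, |w| ≤ 4|z| + 5 = 4r + 5 on |z| = r, giving M(r) ≤ e^{4r + 5}, so ρ ≤ 1. On a suitable ray (z = it for sin/cos; z = t for sinh/cosh, t real → ∞), |sinh(4z − 5)| grows like e^{4|t|}/2, so ρ ≥ 1. Hence ρ = 1.
Therefore ρ = 1.

Order ρ = 1.


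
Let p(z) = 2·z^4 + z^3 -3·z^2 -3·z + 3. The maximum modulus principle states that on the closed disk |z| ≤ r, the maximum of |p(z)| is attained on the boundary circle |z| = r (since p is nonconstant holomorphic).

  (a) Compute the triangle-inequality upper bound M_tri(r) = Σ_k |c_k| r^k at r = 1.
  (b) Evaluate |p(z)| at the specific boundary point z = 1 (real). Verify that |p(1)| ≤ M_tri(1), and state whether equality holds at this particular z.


Coefficients: c_0 = 3, c_1 = -3, c_2 = -3, c_3 = 1, c_4 = 2. Radius r = 1.
Part (a). Triangle bound: M_tri(r) = Σ_k |c_k| r^k
  = |3|·1^0 + |-3|·1^1 + |-3|·1^2 + |1|·1^3 + |2|·1^4
  = 3 + 3 + 3 + 1 + 2 = 12.
This bounds M(r) := max_{|z|=r} |p(z)| from above; equality holds iff all terms c_k z^k can be made to align in phase at a single z on |z|=r.
Part (b). At z = 1 (real, on the circle |z| = r):
  p(1) = (3)·1^0 + (-3)·1^1 + (-3)·1^2 + (1)·1^3 + (2)·1^4 = 0.
  |p(1)| = 0.
Check: |p(1)| = 0 ≤ 12 = M_tri(1). ✓ Equality does not hold at z = 1 (the coefficients have mixed signs, so the terms do not all align in phase there).

M_tri(1) = 12; |p(1)| = 0; equality at z=1: no.


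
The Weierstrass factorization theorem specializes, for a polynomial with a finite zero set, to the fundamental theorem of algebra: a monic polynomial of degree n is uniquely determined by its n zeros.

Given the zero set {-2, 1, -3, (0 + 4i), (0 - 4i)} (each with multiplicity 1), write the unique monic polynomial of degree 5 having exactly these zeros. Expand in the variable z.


The polynomial is p(z) = ∏_{α ∈ S} (z − α), where S = {-2, 1, -3, (0 + 4i), (0 - 4i)}.
Expanding the product yields: p(z) = z^5 + 4·z^4 + 17·z^3 + 58·z^2 + 16·z -96.
Note conjugate pairs combine to real quadratics: (z − (0+4i))(z − (0−4i)) = z² + 16.
The resulting polynomial has degree 5 and real coefficients as required.

p(z) = z^5 + 4·z^4 + 17·z^3 + 58·z^2 + 16·z -96.


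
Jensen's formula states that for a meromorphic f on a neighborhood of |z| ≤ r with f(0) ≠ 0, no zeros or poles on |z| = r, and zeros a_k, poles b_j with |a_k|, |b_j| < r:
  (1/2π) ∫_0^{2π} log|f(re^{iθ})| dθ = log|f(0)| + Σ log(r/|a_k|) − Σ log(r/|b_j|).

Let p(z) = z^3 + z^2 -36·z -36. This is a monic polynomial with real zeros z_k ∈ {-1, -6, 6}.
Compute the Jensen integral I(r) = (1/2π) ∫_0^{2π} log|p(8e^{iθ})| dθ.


Zeros: -6, -1, 6; r = 8.
Inside |z| < r: -6, -1, 6. Outside (|z| ≥ r): ∅.
p(0) = -36, so log|p(0)| = log(36) = 3.5835.
Apply Jensen: I(r) = log|p(0)| + Σ_k log(r/|z_k|), summed over zeros inside |z| < r.
  log(r/|z_k|) for z_k = -1: log(8/1) = 2.0794
  log(r/|z_k|) for z_k = -6: log(8/6) = 0.2877
  log(r/|z_k|) for z_k = 6: log(8/6) = 0.2877
Sum over inside zeros: 2.6548.
I(r) = log|p(0)| + (inside sum) = 3.5835 + 2.6548 = 6.2383.
Closed form (all zeros inside, monic): I(r) = n·log(r) = 3·log(8) = 6.2383. ✓

I(r) ≈ 6.2383.


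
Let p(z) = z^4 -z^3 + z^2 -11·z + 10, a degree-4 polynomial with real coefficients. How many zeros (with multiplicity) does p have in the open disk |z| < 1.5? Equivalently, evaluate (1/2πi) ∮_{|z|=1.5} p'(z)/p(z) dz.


The zeros of p are: (-1 + 2i), (-1 - 2i), 1, 2.
Their magnitudes are: 2.236, 2.236, 1, 2.
Zeros with |z| < R = 1.5: 1.
Count = 1.
By the argument principle, (1/2πi) ∮_{|z|=R} p'(z)/p(z) dz equals exactly this count.

Number of zeros inside |z| < 1.5: 1.


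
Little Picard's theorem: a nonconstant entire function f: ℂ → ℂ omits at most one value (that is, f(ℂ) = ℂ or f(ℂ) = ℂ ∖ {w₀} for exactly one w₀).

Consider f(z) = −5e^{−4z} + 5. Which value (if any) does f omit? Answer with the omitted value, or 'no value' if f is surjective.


Little Picard bounds the complement of f(ℂ) to at most one point.
e^{−4z} is never zero on ℂ, so -5·e^{−4z} takes every value in ℂ ∖ {0}. Adding 5 shifts the range to ℂ ∖ {5}. Thus f omits exactly the value 5.

Omitted value: 5.


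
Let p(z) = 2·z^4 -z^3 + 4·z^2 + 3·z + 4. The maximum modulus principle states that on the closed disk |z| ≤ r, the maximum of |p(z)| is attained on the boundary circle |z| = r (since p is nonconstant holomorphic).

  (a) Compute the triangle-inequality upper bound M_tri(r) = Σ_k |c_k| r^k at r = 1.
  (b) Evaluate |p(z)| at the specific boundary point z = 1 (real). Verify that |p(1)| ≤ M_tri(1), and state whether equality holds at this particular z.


Coefficients: c_0 = 4, c_1 = 3, c_2 = 4, c_3 = -1, c_4 = 2. Radius r = 1.
Part (a). Triangle bound: M_tri(r) = Σ_k |c_k| r^k
  = |4|·1^0 + |3|·1^1 + |4|·1^2 + |-1|·1^3 + |2|·1^4
  = 4 + 3 + 4 + 1 + 2 = 14.
This bounds M(r) := max_{|z|=r} |p(z)| from above; equality holds iff all terms c_k z^k can be made to align in phase at a single z on |z|=r.
Part (b). At z = 1 (real, on the circle |z| = r):
  p(1) = (4)·1^0 + (3)·1^1 + (4)·1^2 + (-1)·1^3 + (2)·1^4 = 12.
  |p(1)| = 12.
Check: |p(1)| = 12 ≤ 14 = M_tri(1). ✓ Equality does not hold at z = 1 (the coefficients have mixed signs, so the terms do not all align in phase there).

M_tri(1) = 14; |p(1)| = 12; equality at z=1: no.


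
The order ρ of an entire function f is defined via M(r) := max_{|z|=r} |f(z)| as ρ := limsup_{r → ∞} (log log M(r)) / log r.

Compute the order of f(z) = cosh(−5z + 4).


cosh(w) is a linear combination of e^{iw} and e^{−iw} (or e^w, e^{−w} in the hyperbolic case), so |cosh(w)| ≤ e^{|w|}. With w = −5z + 4, |w| ≤ 5|z| + 4 = 5r + 4 on |z| = r, giving M(r) ≤ e^{5r + 4}, so ρ ≤ 1. On a suitable ray (z = it for sin/cos; z = t for sinh/cosh, t real → ∞), |cosh(−5z + 4)| grows like e^{5|t|}/2, so ρ ≥ 1. Hence ρ = 1.
Therefore ρ = 1.

Order ρ = 1.


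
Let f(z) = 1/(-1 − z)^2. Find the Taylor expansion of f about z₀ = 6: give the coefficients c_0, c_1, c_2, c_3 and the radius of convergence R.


Let w = z − z₀, so z = z₀ + w.
Then -1 − z = -1 − (z₀ + w) = (-1 − z₀) − w = -7 − w.
f(z) = 1/(-7 − w)^2 = (1/(-7)^2) · (1 − w/(-7))^{−2}.
By the binomial series (1−u)^{−2} = Σ_{n≥0} C(n+1, 1) u^n for |u|<1, with u = w/(-7):
  c_n = C(n+1, 1) / (-7)^(n+2).
  c_0 = 1/(-7)^2 = 1/49.
  c_1 = 2/(-7)^3 = -2/343.
  c_2 = 3/(-7)^4 = 3/2401.
  c_3 = 4/(-7)^5 = -4/16807.
The series is valid for |w/d| < 1, i.e. |z − z₀| < |d|.
Radius of convergence: R = |-1 − z₀| = |-7| = 7 (distance from z₀ to the singularity z = -1).

c_0 = 1/49, c_1 = -2/343, c_2 = 3/2401, c_3 = -4/16807; R = 7.


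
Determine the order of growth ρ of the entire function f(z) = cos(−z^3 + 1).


Write cos(w) = (e^{iw} ± e^{−iw})/(2 or 2i), so |cos(w)| ≤ e^{|w|}. With w = −z^3 + 1, |w| ≤ 1r^3 + 1 on |z|=r, giving M(r) ≤ e^{1r^3 + 1} and ρ ≤ 3. For the lower bound, choose z on |z|=r with -1z^3 purely imaginary of modulus 1r^3; then |cos(−z^3 + 1)| grows like e^{1r^3}/2, so ρ ≥ 3. Hence ρ = 3.
Therefore ρ = 3.

Order ρ = 3.


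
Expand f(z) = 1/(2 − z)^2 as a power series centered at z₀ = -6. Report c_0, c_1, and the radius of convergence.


Let w = z − z₀, so z = z₀ + w.
Then 2 − z = 2 − (z₀ + w) = (2 − z₀) − w = 8 − w.
f(z) = 1/(8 − w)^2 = (1/(8)^2) · (1 − w/(8))^{−2}.
By the binomial series (1−u)^{−2} = Σ_{n≥0} C(n+1, 1) u^n for |u|<1, with u = w/(8):
  c_n = C(n+1, 1) / (8)^(n+2).
  c_0 = 1/(8)^2 = 1/64.
  c_1 = 2/(8)^3 = 1/256.
The series is valid for |w/d| < 1, i.e. |z − z₀| < |d|.
Radius of convergence: R = |2 − z₀| = |8| = 8 (distance from z₀ to the singularity z = 2).

c_0 = 1/64, c_1 = 1/256; R = 8.


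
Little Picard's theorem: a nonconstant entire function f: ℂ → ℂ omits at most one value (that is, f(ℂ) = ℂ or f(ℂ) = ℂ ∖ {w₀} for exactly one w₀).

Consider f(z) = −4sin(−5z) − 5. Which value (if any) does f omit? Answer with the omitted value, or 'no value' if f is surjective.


Little Picard bounds the complement of f(ℂ) to at most one point.
sin is entire and surjective onto ℂ: for every w ∈ ℂ, sin(ζ) = w has a solution ζ ∈ ℂ (e.g., via the complex inverse arcsin). With ζ = −5z this gives z = ζ/(-5). Then -4·sin(−5z) takes every value in -4·ℂ = ℂ, and adding -5 is a bijection of ℂ. So f is surjective and omits no value. (Note: only on the real line is sin bounded by [−1, 1].)

Omitted value: no value.


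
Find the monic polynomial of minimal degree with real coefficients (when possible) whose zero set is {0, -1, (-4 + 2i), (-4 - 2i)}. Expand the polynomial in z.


The polynomial is p(z) = ∏_{α ∈ S} (z − α), where S = {0, -1, (-4 + 2i), (-4 - 2i)}.
Expanding the product yields: p(z) = z^4 + 9·z^3 + 28·z^2 + 20·z.
Note conjugate pairs combine to real quadratics: (z − (-4+2i))(z − (-4−2i)) = z² + 8z + 20.
The resulting polynomial has degree 4 and real coefficients as required.

p(z) = z^4 + 9·z^3 + 28·z^2 + 20·z.


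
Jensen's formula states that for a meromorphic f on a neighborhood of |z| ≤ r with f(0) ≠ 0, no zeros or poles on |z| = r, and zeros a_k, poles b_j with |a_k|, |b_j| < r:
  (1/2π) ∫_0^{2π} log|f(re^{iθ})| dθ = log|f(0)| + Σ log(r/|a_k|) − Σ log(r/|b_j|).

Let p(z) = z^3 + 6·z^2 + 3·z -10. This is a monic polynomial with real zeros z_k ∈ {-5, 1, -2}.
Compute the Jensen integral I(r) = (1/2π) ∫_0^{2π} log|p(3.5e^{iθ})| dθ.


Zeros: -5, -2, 1; r = 3.5.
Inside |z| < r: -2, 1. Outside (|z| ≥ r): -5.
p(0) = -10, so log|p(0)| = log(10) = 2.3026.
Apply Jensen: I(r) = log|p(0)| + Σ_k log(r/|z_k|), summed over zeros inside |z| < r.
  log(r/|z_k|) for z_k = 1: log(3.5/1) = 1.2528
  log(r/|z_k|) for z_k = -2: log(3.5/2) = 0.5596
  Outside zeros (-5) contribute nothing to the Jensen sum.
Sum over inside zeros: 1.8124.
I(r) = log|p(0)| + (inside sum) = 2.3026 + 1.8124 = 4.1150.
Note: since some zeros are outside |z| ≤ r, the simplified n·log(r) form does NOT apply — only the inside zeros contribute.

I(r) ≈ 4.1150.


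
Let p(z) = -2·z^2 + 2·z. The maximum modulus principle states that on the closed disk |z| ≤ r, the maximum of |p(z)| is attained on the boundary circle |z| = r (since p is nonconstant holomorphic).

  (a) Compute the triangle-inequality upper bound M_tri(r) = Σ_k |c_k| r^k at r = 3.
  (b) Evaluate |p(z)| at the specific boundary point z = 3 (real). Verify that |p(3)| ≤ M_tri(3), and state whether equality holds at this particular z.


Coefficients: c_0 = 0, c_1 = 2, c_2 = -2. Radius r = 3.
Part (a). Triangle bound: M_tri(r) = Σ_k |c_k| r^k
  = |0|·3^0 + |2|·3^1 + |-2|·3^2
  = 0 + 6 + 18 = 24.
This bounds M(r) := max_{|z|=r} |p(z)| from above; equality holds iff all terms c_k z^k can be made to align in phase at a single z on |z|=r.
Part (b). At z = 3 (real, on the circle |z| = r):
  p(3) = (0)·3^0 + (2)·3^1 + (-2)·3^2 = -12.
  |p(3)| = 12.
Check: |p(3)| = 12 ≤ 24 = M_tri(3). ✓ Equality does not hold at z = 3 (the coefficients have mixed signs, so the terms do not all align in phase there).

M_tri(3) = 24; |p(3)| = 12; equality at z=3: no.


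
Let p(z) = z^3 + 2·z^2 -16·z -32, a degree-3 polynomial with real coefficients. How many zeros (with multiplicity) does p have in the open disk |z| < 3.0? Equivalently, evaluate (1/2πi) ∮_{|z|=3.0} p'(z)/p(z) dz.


The zeros of p are: 4, -2, -4.
Their magnitudes are: 4, 2, 4.
Zeros with |z| < R = 3.0: -2.
Count = 1.
By the argument principle, (1/2πi) ∮_{|z|=R} p'(z)/p(z) dz equals exactly this count.

Number of zeros inside |z| < 3.0: 1.


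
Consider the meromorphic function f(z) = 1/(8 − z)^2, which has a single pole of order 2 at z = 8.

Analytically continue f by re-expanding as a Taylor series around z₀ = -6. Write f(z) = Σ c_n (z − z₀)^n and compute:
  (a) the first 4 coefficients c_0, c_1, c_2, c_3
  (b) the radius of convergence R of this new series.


Let w = z − z₀, so z = z₀ + w.
Then 8 − z = 8 − (z₀ + w) = (8 − z₀) − w = 14 − w.
f(z) = 1/(14 − w)^2 = (1/(14)^2) · (1 − w/(14))^{−2}.
By the binomial series (1−u)^{−2} = Σ_{n≥0} C(n+1, 1) u^n for |u|<1, with u = w/(14):
  c_n = C(n+1, 1) / (14)^(n+2).
  c_0 = 1/(14)^2 = 1/196.
  c_1 = 2/(14)^3 = 1/1372.
  c_2 = 3/(14)^4 = 3/38416.
  c_3 = 4/(14)^5 = 1/134456.
The series is valid for |w/d| < 1, i.e. |z − z₀| < |d|.
Radius of convergence: R = |8 − z₀| = |14| = 14 (distance from z₀ to the singularity z = 8).

c_0 = 1/196, c_1 = 1/1372, c_2 = 3/38416, c_3 = 1/134456; R = 14.


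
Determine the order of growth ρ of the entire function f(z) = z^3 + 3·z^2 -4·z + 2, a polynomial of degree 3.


|f(z)| ≤ Σ|c_k|·r^k = O(r^3) as r → ∞. Polynomial growth is O(e^{r^ε}) for every ε > 0 (since r^3/e^{r^ε} → 0), so ρ ≤ ε for all ε > 0, i.e. ρ = 0. Every nonconstant polynomial has order 0.
Therefore ρ = 0.

Order ρ = 0.


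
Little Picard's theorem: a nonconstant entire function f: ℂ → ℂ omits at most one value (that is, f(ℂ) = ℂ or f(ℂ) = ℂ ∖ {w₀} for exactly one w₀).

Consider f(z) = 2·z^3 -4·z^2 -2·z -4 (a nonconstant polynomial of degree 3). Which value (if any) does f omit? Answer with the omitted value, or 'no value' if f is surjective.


Little Picard bounds the complement of f(ℂ) to at most one point.
For every w ∈ ℂ, the equation p(z) − w = 0 is a nonconstant polynomial in z and hence has at least one root by the fundamental theorem of algebra. So p is surjective onto ℂ, omitting no value.

Omitted value: no value.


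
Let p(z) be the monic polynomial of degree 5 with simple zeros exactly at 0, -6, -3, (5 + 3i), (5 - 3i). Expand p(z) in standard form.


The polynomial is p(z) = ∏_{α ∈ S} (z − α), where S = {0, -6, -3, (5 + 3i), (5 - 3i)}.
Expanding the product yields: p(z) = z^5 -z^4 -38·z^3 + 126·z^2 + 612·z.
Note conjugate pairs combine to real quadratics: (z − (5+3i))(z − (5−3i)) = z² − 10z + 34.
The resulting polynomial has degree 5 and real coefficients as required.

p(z) = z^5 -z^4 -38·z^3 + 126·z^2 + 612·z.


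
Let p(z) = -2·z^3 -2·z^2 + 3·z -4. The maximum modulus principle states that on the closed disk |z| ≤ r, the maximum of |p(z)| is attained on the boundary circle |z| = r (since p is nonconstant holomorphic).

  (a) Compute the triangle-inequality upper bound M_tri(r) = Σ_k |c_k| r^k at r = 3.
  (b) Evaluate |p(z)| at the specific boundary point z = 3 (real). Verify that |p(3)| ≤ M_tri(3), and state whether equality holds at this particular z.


Coefficients: c_0 = -4, c_1 = 3, c_2 = -2, c_3 = -2. Radius r = 3.
Part (a). Triangle bound: M_tri(r) = Σ_k |c_k| r^k
  = |-4|·3^0 + |3|·3^1 + |-2|·3^2 + |-2|·3^3
  = 4 + 9 + 18 + 54 = 85.
This bounds M(r) := max_{|z|=r} |p(z)| from above; equality holds iff all terms c_k z^k can be made to align in phase at a single z on |z|=r.
Part (b). At z = 3 (real, on the circle |z| = r):
  p(3) = (-4)·3^0 + (3)·3^1 + (-2)·3^2 + (-2)·3^3 = -67.
  |p(3)| = 67.
Check: |p(3)| = 67 ≤ 85 = M_tri(3). ✓ Equality does not hold at z = 3 (the coefficients have mixed signs, so the terms do not all align in phase there).

M_tri(3) = 85; |p(3)| = 67; equality at z=3: no.


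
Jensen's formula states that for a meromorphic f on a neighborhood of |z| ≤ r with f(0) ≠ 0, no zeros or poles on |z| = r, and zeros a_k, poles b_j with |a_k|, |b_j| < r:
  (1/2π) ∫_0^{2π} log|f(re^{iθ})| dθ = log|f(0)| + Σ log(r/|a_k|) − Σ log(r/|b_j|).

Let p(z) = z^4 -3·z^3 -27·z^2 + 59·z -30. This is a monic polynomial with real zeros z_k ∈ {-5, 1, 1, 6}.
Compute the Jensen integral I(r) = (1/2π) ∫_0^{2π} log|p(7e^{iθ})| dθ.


Zeros: -5, 1, 1, 6; r = 7.
Inside |z| < r: -5, 1, 1, 6. Outside (|z| ≥ r): ∅.
p(0) = -30, so log|p(0)| = log(30) = 3.4012.
Apply Jensen: I(r) = log|p(0)| + Σ_k log(r/|z_k|), summed over zeros inside |z| < r.
  log(r/|z_k|) for z_k = -5: log(7/5) = 0.3365
  log(r/|z_k|) for z_k = 1: log(7/1) = 1.9459
  log(r/|z_k|) for z_k = 1: log(7/1) = 1.9459
  log(r/|z_k|) for z_k = 6: log(7/6) = 0.1542
Sum over inside zeros: 4.3824.
I(r) = log|p(0)| + (inside sum) = 3.4012 + 4.3824 = 7.7836.
Closed form (all zeros inside, monic): I(r) = n·log(r) = 4·log(7) = 7.7836. ✓

I(r) ≈ 7.7836.


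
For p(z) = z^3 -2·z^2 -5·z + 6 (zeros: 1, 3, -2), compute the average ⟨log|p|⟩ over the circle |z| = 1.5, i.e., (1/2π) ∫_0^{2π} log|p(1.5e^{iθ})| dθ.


Zeros: -2, 1, 3; r = 1.5.
Inside |z| < r: 1. Outside (|z| ≥ r): -2, 3.
p(0) = 6, so log|p(0)| = log(6) = 1.7918.
Apply Jensen: I(r) = log|p(0)| + Σ_k log(r/|z_k|), summed over zeros inside |z| < r.
  log(r/|z_k|) for z_k = 1: log(1.5/1) = 0.4055
  Outside zeros (-2, 3) contribute nothing to the Jensen sum.
Sum over inside zeros: 0.4055.
I(r) = log|p(0)| + (inside sum) = 1.7918 + 0.4055 = 2.1972.
Note: since some zeros are outside |z| ≤ r, the simplified n·log(r) form does NOT apply — only the inside zeros contribute.

I(r) ≈ 2.1972.


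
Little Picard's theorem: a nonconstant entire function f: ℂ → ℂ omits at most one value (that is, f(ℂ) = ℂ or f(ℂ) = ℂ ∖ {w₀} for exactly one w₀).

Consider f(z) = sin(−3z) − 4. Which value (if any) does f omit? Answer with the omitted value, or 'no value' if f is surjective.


Little Picard bounds the complement of f(ℂ) to at most one point.
sin is entire and surjective onto ℂ: for every w ∈ ℂ, sin(ζ) = w has a solution ζ ∈ ℂ (e.g., via the complex inverse arcsin). With ζ = −3z this gives z = ζ/(-3). Then 1·sin(−3z) takes every value in 1·ℂ = ℂ, and adding -4 is a bijection of ℂ. So f is surjective and omits no value. (Note: only on the real line is sin bounded by [−1, 1].)

Omitted value: no value.


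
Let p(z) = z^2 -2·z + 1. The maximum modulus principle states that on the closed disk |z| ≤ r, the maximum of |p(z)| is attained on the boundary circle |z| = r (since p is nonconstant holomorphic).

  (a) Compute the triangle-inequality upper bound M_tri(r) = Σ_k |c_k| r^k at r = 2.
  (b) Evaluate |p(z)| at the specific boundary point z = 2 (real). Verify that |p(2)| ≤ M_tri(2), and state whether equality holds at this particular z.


Coefficients: c_0 = 1, c_1 = -2, c_2 = 1. Radius r = 2.
Part (a). Triangle bound: M_tri(r) = Σ_k |c_k| r^k
  = |1|·2^0 + |-2|·2^1 + |1|·2^2
  = 1 + 4 + 4 = 9.
This bounds M(r) := max_{|z|=r} |p(z)| from above; equality holds iff all terms c_k z^k can be made to align in phase at a single z on |z|=r.
Part (b). At z = 2 (real, on the circle |z| = r):
  p(2) = (1)·2^0 + (-2)·2^1 + (1)·2^2 = 1.
  |p(2)| = 1.
Check: |p(2)| = 1 ≤ 9 = M_tri(2). ✓ Equality does not hold at z = 2 (the coefficients have mixed signs, so the terms do not all align in phase there).

M_tri(2) = 9; |p(2)| = 1; equality at z=2: no.


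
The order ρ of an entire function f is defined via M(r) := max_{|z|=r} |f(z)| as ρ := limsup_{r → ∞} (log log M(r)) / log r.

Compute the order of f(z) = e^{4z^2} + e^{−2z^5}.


Each summand is entire of order 2 and 5 respectively (as in the single-exponential case). The order of a sum is at most the max of the orders, so ρ ≤ 5. For the lower bound: on |z|=r choose arg z so that -2z^5 is real positive; then |e^{-2z^5}| = e^{2r^5} while |e^{4z^2}| ≤ e^{4r^2} = o(e^{2r^5}). So |f| ≥ e^{2r^5}(1 − o(1)) and ρ ≥ 5. Hence ρ = max(2, 5) = 5.
Therefore ρ = 5.

Order ρ = 5.


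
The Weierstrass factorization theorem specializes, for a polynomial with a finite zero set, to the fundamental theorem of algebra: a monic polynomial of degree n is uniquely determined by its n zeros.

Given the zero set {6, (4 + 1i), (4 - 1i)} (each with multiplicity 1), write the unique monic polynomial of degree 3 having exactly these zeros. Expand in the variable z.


The polynomial is p(z) = ∏_{α ∈ S} (z − α), where S = {6, (4 + 1i), (4 - 1i)}.
Expanding the product yields: p(z) = z^3 -14·z^2 + 65·z -102.
Note conjugate pairs combine to real quadratics: (z − (4+1i))(z − (4−1i)) = z² − 8z + 17.
The resulting polynomial has degree 3 and real coefficients as required.

p(z) = z^3 -14·z^2 + 65·z -102.


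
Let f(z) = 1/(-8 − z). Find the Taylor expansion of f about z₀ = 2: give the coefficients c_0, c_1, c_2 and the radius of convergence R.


Let w = z − z₀, so z = z₀ + w.
Then -8 − z = -8 − (z₀ + w) = (-8 − z₀) − w = -10 − w.
f(z) = 1/(-10 − w) = (1/(-10)) · 1/(1 − w/(-10)) = Σ_{n≥0} w^n / (-10)^(n+1).
So c_n = 1/(-10)^(n+1):
  c_0 = 1/(-10)^1 = -1/10.
  c_1 = 1/(-10)^2 = 1/100.
  c_2 = 1/(-10)^3 = -1/1000.
The series is valid for |w/d| < 1, i.e. |z − z₀| < |d|.
Radius of convergence: R = |-8 − z₀| = |-10| = 10 (distance from z₀ to the singularity z = -8).

c_0 = -1/10, c_1 = 1/100, c_2 = -1/1000; R = 10.


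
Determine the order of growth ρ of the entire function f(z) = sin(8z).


sin(w) is a linear combination of e^{iw} and e^{−iw} (or e^w, e^{−w} in the hyperbolic case), so |sin(w)| ≤ e^{|w|}. With w = 8z, |w| ≤ 8|z| + 0 = 8r + 0 on |z| = r, giving M(r) ≤ e^{8r + 0}, so ρ ≤ 1. On a suitable ray (z = it for sin/cos; z = t for sinh/cosh, t real → ∞), |sin(8z)| grows like e^{8|t|}/2, so ρ ≥ 1. Hence ρ = 1.
Therefore ρ = 1.

Order ρ = 1.


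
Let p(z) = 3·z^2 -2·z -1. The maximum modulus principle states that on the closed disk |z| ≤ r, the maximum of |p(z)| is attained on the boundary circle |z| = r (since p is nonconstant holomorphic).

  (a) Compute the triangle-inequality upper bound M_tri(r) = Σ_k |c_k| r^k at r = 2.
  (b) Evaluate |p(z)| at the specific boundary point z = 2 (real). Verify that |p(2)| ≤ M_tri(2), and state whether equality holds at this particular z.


Coefficients: c_0 = -1, c_1 = -2, c_2 = 3. Radius r = 2.
Part (a). Triangle bound: M_tri(r) = Σ_k |c_k| r^k
  = |-1|·2^0 + |-2|·2^1 + |3|·2^2
  = 1 + 4 + 12 = 17.
This bounds M(r) := max_{|z|=r} |p(z)| from above; equality holds iff all terms c_k z^k can be made to align in phase at a single z on |z|=r.
Part (b). At z = 2 (real, on the circle |z| = r):
  p(2) = (-1)·2^0 + (-2)·2^1 + (3)·2^2 = 7.
  |p(2)| = 7.
Check: |p(2)| = 7 ≤ 17 = M_tri(2). ✓ Equality does not hold at z = 2 (the coefficients have mixed signs, so the terms do not all align in phase there).

M_tri(2) = 17; |p(2)| = 7; equality at z=2: no.


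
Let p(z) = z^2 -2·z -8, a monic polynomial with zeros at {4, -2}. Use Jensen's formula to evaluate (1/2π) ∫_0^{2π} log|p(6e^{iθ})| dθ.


Zeros: -2, 4; r = 6.
Inside |z| < r: -2, 4. Outside (|z| ≥ r): ∅.
p(0) = -8, so log|p(0)| = log(8) = 2.0794.
Apply Jensen: I(r) = log|p(0)| + Σ_k log(r/|z_k|), summed over zeros inside |z| < r.
  log(r/|z_k|) for z_k = 4: log(6/4) = 0.4055
  log(r/|z_k|) for z_k = -2: log(6/2) = 1.0986
Sum over inside zeros: 1.5041.
I(r) = log|p(0)| + (inside sum) = 2.0794 + 1.5041 = 3.5835.
Closed form (all zeros inside, monic): I(r) = n·log(r) = 2·log(6) = 3.5835. ✓

I(r) ≈ 3.5835.


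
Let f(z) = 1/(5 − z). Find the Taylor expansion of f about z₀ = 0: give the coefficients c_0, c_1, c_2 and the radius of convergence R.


Let w = z − z₀, so z = z₀ + w.
Then 5 − z = 5 − (z₀ + w) = (5 − z₀) − w = 5 − w.
f(z) = 1/(5 − w) = (1/(5)) · 1/(1 − w/(5)) = Σ_{n≥0} w^n / (5)^(n+1).
So c_n = 1/(5)^(n+1):
  c_0 = 1/(5)^1 = 1/5.
  c_1 = 1/(5)^2 = 1/25.
  c_2 = 1/(5)^3 = 1/125.
The series is valid for |w/d| < 1, i.e. |z − z₀| < |d|.
Radius of convergence: R = |5 − z₀| = |5| = 5 (distance from z₀ to the singularity z = 5).

c_0 = 1/5, c_1 = 1/25, c_2 = 1/125; R = 5.


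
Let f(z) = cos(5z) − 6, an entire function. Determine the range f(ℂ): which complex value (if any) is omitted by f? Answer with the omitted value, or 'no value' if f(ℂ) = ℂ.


Little Picard bounds the complement of f(ℂ) to at most one point.
cos is entire and surjective onto ℂ: for every w ∈ ℂ, cos(ζ) = w has a solution ζ ∈ ℂ (e.g., via the complex inverse arccos). With ζ = 5z this gives z = ζ/(5). Then 1·cos(5z) takes every value in 1·ℂ = ℂ, and adding -6 is a bijection of ℂ. So f is surjective and omits no value. (Note: only on the real line is cos bounded by [−1, 1].)

Omitted value: no value.


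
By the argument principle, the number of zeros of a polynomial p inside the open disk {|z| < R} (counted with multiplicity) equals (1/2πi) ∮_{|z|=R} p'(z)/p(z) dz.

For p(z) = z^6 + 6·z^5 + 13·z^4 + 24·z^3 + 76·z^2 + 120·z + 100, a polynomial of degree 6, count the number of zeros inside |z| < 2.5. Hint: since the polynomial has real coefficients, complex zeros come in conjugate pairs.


The zeros of p are: (-3 + 1i), (-3 - 1i), (1 + 2i), (1 - 2i), (-1 + 1i), (-1 - 1i).
Their magnitudes are: 3.162, 3.162, 2.236, 2.236, 1.414, 1.414.
Zeros with |z| < R = 2.5: (1 + 2i), (1 - 2i), (-1 + 1i), (-1 - 1i).
Count = 4.
By the argument principle, (1/2πi) ∮_{|z|=R} p'(z)/p(z) dz equals exactly this count.

Number of zeros inside |z| < 2.5: 4.
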